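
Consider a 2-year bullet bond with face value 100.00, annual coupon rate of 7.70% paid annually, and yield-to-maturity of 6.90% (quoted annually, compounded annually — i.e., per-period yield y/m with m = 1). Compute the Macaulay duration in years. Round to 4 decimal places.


Coupon per period c = face * coupon_rate / m = 7.700000
Periods per year m = 1; per-period yield y/m = 0.069000
Number of cashflows N = 2
Cashflows (t years, CF_t, discount factor 1/(1+y/m)^(m*t), PV):
  t = 1.0000: CF_t = 7.700000, DF = 0.935454, PV = 7.202993
  t = 2.0000: CF_t = 107.700000, DF = 0.875074, PV = 94.245428
Price P = sum_t PV_t = 101.448422
Macaulay numerator sum_t t * PV_t:
  t * PV_t at t = 1.0000: 7.202993
  t * PV_t at t = 2.0000: 188.490857
Macaulay duration D = (sum_t t * PV_t) / P = 195.693850 / 101.448422 = 1.928998

Answer: Macaulay duration = 1.9290 years


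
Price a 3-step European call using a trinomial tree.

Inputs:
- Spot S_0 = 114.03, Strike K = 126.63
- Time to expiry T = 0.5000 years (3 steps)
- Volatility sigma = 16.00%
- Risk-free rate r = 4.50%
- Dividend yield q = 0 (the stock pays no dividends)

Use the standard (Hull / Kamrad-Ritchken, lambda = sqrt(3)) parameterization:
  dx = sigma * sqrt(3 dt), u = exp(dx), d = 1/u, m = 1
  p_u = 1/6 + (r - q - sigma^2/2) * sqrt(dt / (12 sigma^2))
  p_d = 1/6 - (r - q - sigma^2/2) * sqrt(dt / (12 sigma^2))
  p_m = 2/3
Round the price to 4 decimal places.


dt = T/N = 0.166667; dx = sigma*sqrt(3*dt) = 0.113137
u = exp(dx) = 1.119785; d = 1/u = 0.893028
p_u = 0.190384, p_m = 0.666667, p_d = 0.142949
Discount per step: exp(-r*dt) = 0.992528
Stock lattice S(k, j) with j the centered position index:
  k=0: S(0,+0) = 114.0300
  k=1: S(1,-1) = 101.8320; S(1,+0) = 114.0300; S(1,+1) = 127.6891
  k=2: S(2,-2) = 90.9389; S(2,-1) = 101.8320; S(2,+0) = 114.0300; S(2,+1) = 127.6891; S(2,+2) = 142.9844
  k=3: S(3,-3) = 81.2110; S(3,-2) = 90.9389; S(3,-1) = 101.8320; S(3,+0) = 114.0300; S(3,+1) = 127.6891; S(3,+2) = 142.9844; S(3,+3) = 160.1119
Terminal payoffs V(N, j) = max(S_T - K, 0):
  V(3,-3) = 0.000000; V(3,-2) = 0.000000; V(3,-1) = 0.000000; V(3,+0) = 0.000000; V(3,+1) = 1.059132; V(3,+2) = 16.354430; V(3,+3) = 33.481881
Backward induction: V(k, j) = exp(-r*dt) * [p_u * V(k+1, j+1) + p_m * V(k+1, j) + p_d * V(k+1, j-1)]
  V(2,-2) = exp(-r*dt) * [p_u*0.000000 + p_m*0.000000 + p_d*0.000000] = 0.000000
  V(2,-1) = exp(-r*dt) * [p_u*0.000000 + p_m*0.000000 + p_d*0.000000] = 0.000000
  V(2,+0) = exp(-r*dt) * [p_u*1.059132 + p_m*0.000000 + p_d*0.000000] = 0.200135
  V(2,+1) = exp(-r*dt) * [p_u*16.354430 + p_m*1.059132 + p_d*0.000000] = 3.791173
  V(2,+2) = exp(-r*dt) * [p_u*33.481881 + p_m*16.354430 + p_d*1.059132] = 17.298550
  V(1,-1) = exp(-r*dt) * [p_u*0.200135 + p_m*0.000000 + p_d*0.000000] = 0.037818
  V(1,+0) = exp(-r*dt) * [p_u*3.791173 + p_m*0.200135 + p_d*0.000000] = 0.848813
  V(1,+1) = exp(-r*dt) * [p_u*17.298550 + p_m*3.791173 + p_d*0.200135] = 5.805722
  V(0,+0) = exp(-r*dt) * [p_u*5.805722 + p_m*0.848813 + p_d*0.037818] = 1.664072

Answer: Price = V(0,0) = 1.6641


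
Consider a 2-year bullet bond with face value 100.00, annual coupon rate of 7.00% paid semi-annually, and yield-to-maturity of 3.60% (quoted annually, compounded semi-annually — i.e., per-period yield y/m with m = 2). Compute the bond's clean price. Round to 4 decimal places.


Coupon per period c = face * coupon_rate / m = 3.500000
Periods per year m = 2; per-period yield y/m = 0.018000
Number of cashflows N = 4
Cashflows (t years, CF_t, discount factor 1/(1+y/m)^(m*t), PV):
  t = 0.5000: CF_t = 3.500000, DF = 0.982318, PV = 3.438114
  t = 1.0000: CF_t = 3.500000, DF = 0.964949, PV = 3.377322
  t = 1.5000: CF_t = 3.500000, DF = 0.947887, PV = 3.317605
  t = 2.0000: CF_t = 103.500000, DF = 0.931127, PV = 96.371637
Price P = sum_t PV_t = 106.504679

Answer: Price = 106.5047


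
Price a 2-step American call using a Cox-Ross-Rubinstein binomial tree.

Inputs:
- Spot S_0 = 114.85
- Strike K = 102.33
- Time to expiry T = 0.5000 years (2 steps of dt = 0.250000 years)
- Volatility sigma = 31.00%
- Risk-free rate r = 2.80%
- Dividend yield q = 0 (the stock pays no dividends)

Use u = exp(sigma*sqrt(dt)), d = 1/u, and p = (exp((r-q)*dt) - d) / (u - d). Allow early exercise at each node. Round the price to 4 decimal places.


Answer: Price = V(0,0) = 18.6951

Derivation:
dt = T/N = 0.250000
u = exp(sigma*sqrt(dt)) = 1.167658; d = 1/u = 0.856415
p = (exp((r-q)*dt) - d) / (u - d) = 0.483897
Discount per step: exp(-r*dt) = 0.993024
Stock lattice S(k, i) with i counting down-moves:
  k=0: S(0,0) = 114.8500
  k=1: S(1,0) = 134.1055; S(1,1) = 98.3593
  k=2: S(2,0) = 156.5894; S(2,1) = 114.8500; S(2,2) = 84.2364
Terminal payoffs V(N, i) = max(S_T - K, 0):
  V(2,0) = 54.259374; V(2,1) = 12.520000; V(2,2) = 0.000000
Backward induction: V(k, i) = exp(-r*dt) * [p * V(k+1, i) + (1-p) * V(k+1, i+1)]; then take max(V_cont, immediate exercise) for American.
  V(1,0) = exp(-r*dt) * [p*54.259374 + (1-p)*12.520000] = 32.489326; exercise = 31.775517; V(1,0) = max -> 32.489326
  V(1,1) = exp(-r*dt) * [p*12.520000 + (1-p)*0.000000] = 6.016127; exercise = 0.000000; V(1,1) = max -> 6.016127
  V(0,0) = exp(-r*dt) * [p*32.489326 + (1-p)*6.016127] = 18.695098; exercise = 12.520000; V(0,0) = max -> 18.695098


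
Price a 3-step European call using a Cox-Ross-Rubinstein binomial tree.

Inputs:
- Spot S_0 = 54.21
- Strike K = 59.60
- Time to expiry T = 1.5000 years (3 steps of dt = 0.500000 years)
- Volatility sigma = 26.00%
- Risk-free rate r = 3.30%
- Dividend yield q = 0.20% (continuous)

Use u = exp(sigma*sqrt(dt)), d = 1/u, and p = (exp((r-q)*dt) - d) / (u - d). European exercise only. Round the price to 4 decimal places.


dt = T/N = 0.500000
u = exp(sigma*sqrt(dt)) = 1.201833; d = 1/u = 0.832062
p = (exp((r-q)*dt) - d) / (u - d) = 0.496412
Discount per step: exp(-r*dt) = 0.983635
Stock lattice S(k, i) with i counting down-moves:
  k=0: S(0,0) = 54.2100
  k=1: S(1,0) = 65.1514; S(1,1) = 45.1061
  k=2: S(2,0) = 78.3010; S(2,1) = 54.2100; S(2,2) = 37.5311
  k=3: S(3,0) = 94.1048; S(3,1) = 65.1514; S(3,2) = 45.1061; S(3,3) = 31.2282
Terminal payoffs V(N, i) = max(S_T - K, 0):
  V(3,0) = 34.504765; V(3,1) = 5.551359; V(3,2) = 0.000000; V(3,3) = 0.000000
Backward induction: V(k, i) = exp(-r*dt) * [p * V(k+1, i) + (1-p) * V(k+1, i+1)].
  V(2,0) = exp(-r*dt) * [p*34.504765 + (1-p)*5.551359] = 19.598112
  V(2,1) = exp(-r*dt) * [p*5.551359 + (1-p)*0.000000] = 2.710662
  V(2,2) = exp(-r*dt) * [p*0.000000 + (1-p)*0.000000] = 0.000000
  V(1,0) = exp(-r*dt) * [p*19.598112 + (1-p)*2.710662] = 10.912241
  V(1,1) = exp(-r*dt) * [p*2.710662 + (1-p)*0.000000] = 1.323583
  V(0,0) = exp(-r*dt) * [p*10.912241 + (1-p)*1.323583] = 5.983950

Answer: Price = V(0,0) = 5.9839


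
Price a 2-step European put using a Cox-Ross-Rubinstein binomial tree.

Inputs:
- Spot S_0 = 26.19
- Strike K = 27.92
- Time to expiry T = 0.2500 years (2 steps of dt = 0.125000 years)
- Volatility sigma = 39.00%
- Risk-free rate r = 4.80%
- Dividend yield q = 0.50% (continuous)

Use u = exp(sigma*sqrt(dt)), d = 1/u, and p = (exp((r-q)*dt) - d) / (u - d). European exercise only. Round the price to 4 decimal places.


Answer: Price = V(0,0) = 2.9609

Derivation:
dt = T/N = 0.125000
u = exp(sigma*sqrt(dt)) = 1.147844; d = 1/u = 0.871198
p = (exp((r-q)*dt) - d) / (u - d) = 0.485065
Discount per step: exp(-r*dt) = 0.994018
Stock lattice S(k, i) with i counting down-moves:
  k=0: S(0,0) = 26.1900
  k=1: S(1,0) = 30.0620; S(1,1) = 22.8167
  k=2: S(2,0) = 34.5066; S(2,1) = 26.1900; S(2,2) = 19.8778
Terminal payoffs V(N, i) = max(K - S_T, 0):
  V(2,0) = 0.000000; V(2,1) = 1.730000; V(2,2) = 8.042151
Backward induction: V(k, i) = exp(-r*dt) * [p * V(k+1, i) + (1-p) * V(k+1, i+1)].
  V(1,0) = exp(-r*dt) * [p*0.000000 + (1-p)*1.730000] = 0.885509
  V(1,1) = exp(-r*dt) * [p*1.730000 + (1-p)*8.042151] = 4.950558
  V(0,0) = exp(-r*dt) * [p*0.885509 + (1-p)*4.950558] = 2.960928


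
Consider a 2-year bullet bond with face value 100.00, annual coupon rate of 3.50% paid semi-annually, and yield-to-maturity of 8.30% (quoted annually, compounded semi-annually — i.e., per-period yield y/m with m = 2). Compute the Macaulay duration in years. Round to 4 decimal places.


Coupon per period c = face * coupon_rate / m = 1.750000
Periods per year m = 2; per-period yield y/m = 0.041500
Number of cashflows N = 4
Cashflows (t years, CF_t, discount factor 1/(1+y/m)^(m*t), PV):
  t = 0.5000: CF_t = 1.750000, DF = 0.960154, PV = 1.680269
  t = 1.0000: CF_t = 1.750000, DF = 0.921895, PV = 1.613316
  t = 1.5000: CF_t = 1.750000, DF = 0.885161, PV = 1.549031
  t = 2.0000: CF_t = 101.750000, DF = 0.849890, PV = 86.476344
Price P = sum_t PV_t = 91.318961
Macaulay numerator sum_t t * PV_t:
  t * PV_t at t = 0.5000: 0.840134
  t * PV_t at t = 1.0000: 1.613316
  t * PV_t at t = 1.5000: 2.323547
  t * PV_t at t = 2.0000: 172.952688
Macaulay duration D = (sum_t t * PV_t) / P = 177.729686 / 91.318961 = 1.946252

Answer: Macaulay duration = 1.9463 years


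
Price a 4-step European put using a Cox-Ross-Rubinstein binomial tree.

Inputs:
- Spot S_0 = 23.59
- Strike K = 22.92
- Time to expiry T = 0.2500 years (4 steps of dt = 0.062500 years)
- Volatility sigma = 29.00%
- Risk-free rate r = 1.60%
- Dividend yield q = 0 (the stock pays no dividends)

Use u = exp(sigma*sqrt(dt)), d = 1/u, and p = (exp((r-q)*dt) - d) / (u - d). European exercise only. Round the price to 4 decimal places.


Answer: Price = V(0,0) = 1.0125

Derivation:
dt = T/N = 0.062500
u = exp(sigma*sqrt(dt)) = 1.075193; d = 1/u = 0.930066
p = (exp((r-q)*dt) - d) / (u - d) = 0.488777
Discount per step: exp(-r*dt) = 0.999000
Stock lattice S(k, i) with i counting down-moves:
  k=0: S(0,0) = 23.5900
  k=1: S(1,0) = 25.3638; S(1,1) = 21.9403
  k=2: S(2,0) = 27.2710; S(2,1) = 23.5900; S(2,2) = 20.4059
  k=3: S(3,0) = 29.3216; S(3,1) = 25.3638; S(3,2) = 21.9403; S(3,3) = 18.9788
  k=4: S(4,0) = 31.5263; S(4,1) = 27.2710; S(4,2) = 23.5900; S(4,3) = 20.4059; S(4,4) = 17.6515
Terminal payoffs V(N, i) = max(K - S_T, 0):
  V(4,0) = 0.000000; V(4,1) = 0.000000; V(4,2) = 0.000000; V(4,3) = 2.514124; V(4,4) = 5.268462
Backward induction: V(k, i) = exp(-r*dt) * [p * V(k+1, i) + (1-p) * V(k+1, i+1)].
  V(3,0) = exp(-r*dt) * [p*0.000000 + (1-p)*0.000000] = 0.000000
  V(3,1) = exp(-r*dt) * [p*0.000000 + (1-p)*0.000000] = 0.000000
  V(3,2) = exp(-r*dt) * [p*0.000000 + (1-p)*2.514124] = 1.283994
  V(3,3) = exp(-r*dt) * [p*2.514124 + (1-p)*5.268462] = 3.918285
  V(2,0) = exp(-r*dt) * [p*0.000000 + (1-p)*0.000000] = 0.000000
  V(2,1) = exp(-r*dt) * [p*0.000000 + (1-p)*1.283994] = 0.655751
  V(2,2) = exp(-r*dt) * [p*1.283994 + (1-p)*3.918285] = 2.628075
  V(1,0) = exp(-r*dt) * [p*0.000000 + (1-p)*0.655751] = 0.334900
  V(1,1) = exp(-r*dt) * [p*0.655751 + (1-p)*2.628075] = 1.662385
  V(0,0) = exp(-r*dt) * [p*0.334900 + (1-p)*1.662385] = 1.012528


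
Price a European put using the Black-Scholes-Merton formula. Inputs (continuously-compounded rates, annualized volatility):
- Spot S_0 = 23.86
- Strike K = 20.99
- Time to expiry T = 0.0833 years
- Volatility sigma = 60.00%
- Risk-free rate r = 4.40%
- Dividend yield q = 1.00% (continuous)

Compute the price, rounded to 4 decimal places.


Answer: Price = 0.5005

Derivation:
d1 = (ln(S/K) + (r - q + 0.5*sigma^2) * T) / (sigma * sqrt(T)) = 0.84300465
d2 = d1 - sigma * sqrt(T) = 0.66983421
exp(-rT) = 0.99634151; exp(-qT) = 0.99916735
P = K * exp(-rT) * N(-d2) - S_0 * exp(-qT) * N(-d1)
N(-d1) = 0.19961292; N(-d2) = 0.25148174
P = 20.9900 * 0.99634151 * 0.25148174 - 23.8600 * 0.99916735 * 0.19961292 = 0.5005


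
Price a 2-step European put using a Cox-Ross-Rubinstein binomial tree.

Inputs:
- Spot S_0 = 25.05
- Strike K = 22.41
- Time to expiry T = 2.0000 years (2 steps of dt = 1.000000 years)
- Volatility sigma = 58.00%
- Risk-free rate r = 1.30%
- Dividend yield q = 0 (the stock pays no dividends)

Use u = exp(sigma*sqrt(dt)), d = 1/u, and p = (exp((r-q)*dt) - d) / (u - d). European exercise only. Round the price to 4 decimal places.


dt = T/N = 1.000000
u = exp(sigma*sqrt(dt)) = 1.786038; d = 1/u = 0.559898
p = (exp((r-q)*dt) - d) / (u - d) = 0.369604
Discount per step: exp(-r*dt) = 0.987084
Stock lattice S(k, i) with i counting down-moves:
  k=0: S(0,0) = 25.0500
  k=1: S(1,0) = 44.7403; S(1,1) = 14.0255
  k=2: S(2,0) = 79.9078; S(2,1) = 25.0500; S(2,2) = 7.8528
Terminal payoffs V(N, i) = max(K - S_T, 0):
  V(2,0) = 0.000000; V(2,1) = 0.000000; V(2,2) = 14.557171
Backward induction: V(k, i) = exp(-r*dt) * [p * V(k+1, i) + (1-p) * V(k+1, i+1)].
  V(1,0) = exp(-r*dt) * [p*0.000000 + (1-p)*0.000000] = 0.000000
  V(1,1) = exp(-r*dt) * [p*0.000000 + (1-p)*14.557171] = 9.058254
  V(0,0) = exp(-r*dt) * [p*0.000000 + (1-p)*9.058254] = 5.636532

Answer: Price = V(0,0) = 5.6365


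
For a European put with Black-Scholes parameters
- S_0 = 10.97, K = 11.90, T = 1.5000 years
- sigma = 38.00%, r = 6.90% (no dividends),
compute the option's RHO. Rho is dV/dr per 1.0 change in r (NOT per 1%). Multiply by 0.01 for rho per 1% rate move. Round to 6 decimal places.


d1 = 0.2802428430; d2 = -0.1851602082
phi(d1) = 0.3835801980; exp(-qT) = 1.0000000000; exp(-rT) = 0.9016760227
N(-d2) = 0.5734483107
Rho = -K*T*exp(-rT)*N(-d2) = -11.9000 * 1.5000 * 0.9016760227 * 0.5734483107 = -9.229603

Answer: Rho = -9.229603


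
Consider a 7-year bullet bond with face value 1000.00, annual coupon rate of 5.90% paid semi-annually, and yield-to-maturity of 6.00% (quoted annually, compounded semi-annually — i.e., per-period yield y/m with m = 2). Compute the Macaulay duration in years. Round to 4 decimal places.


Answer: Macaulay duration = 5.8306 years

Derivation:
Coupon per period c = face * coupon_rate / m = 29.500000
Periods per year m = 2; per-period yield y/m = 0.030000
Number of cashflows N = 14
Cashflows (t years, CF_t, discount factor 1/(1+y/m)^(m*t), PV):
  t = 0.5000: CF_t = 29.500000, DF = 0.970874, PV = 28.640777
  t = 1.0000: CF_t = 29.500000, DF = 0.942596, PV = 27.806579
  t = 1.5000: CF_t = 29.500000, DF = 0.915142, PV = 26.996679
  t = 2.0000: CF_t = 29.500000, DF = 0.888487, PV = 26.210368
  t = 2.5000: CF_t = 29.500000, DF = 0.862609, PV = 25.446959
  t = 3.0000: CF_t = 29.500000, DF = 0.837484, PV = 24.705786
  t = 3.5000: CF_t = 29.500000, DF = 0.813092, PV = 23.986200
  t = 4.0000: CF_t = 29.500000, DF = 0.789409, PV = 23.287572
  t = 4.5000: CF_t = 29.500000, DF = 0.766417, PV = 22.609294
  t = 5.0000: CF_t = 29.500000, DF = 0.744094, PV = 21.950770
  t = 5.5000: CF_t = 29.500000, DF = 0.722421, PV = 21.311428
  t = 6.0000: CF_t = 29.500000, DF = 0.701380, PV = 20.690706
  t = 6.5000: CF_t = 29.500000, DF = 0.680951, PV = 20.088065
  t = 7.0000: CF_t = 1029.500000, DF = 0.661118, PV = 680.620781
Price P = sum_t PV_t = 994.351963
Macaulay numerator sum_t t * PV_t:
  t * PV_t at t = 0.5000: 14.320388
  t * PV_t at t = 1.0000: 27.806579
  t * PV_t at t = 1.5000: 40.495018
  t * PV_t at t = 2.0000: 52.420736
  t * PV_t at t = 2.5000: 63.617398
  t * PV_t at t = 3.0000: 74.117357
  t * PV_t at t = 3.5000: 83.951699
  t * PV_t at t = 4.0000: 93.150290
  t * PV_t at t = 4.5000: 101.741821
  t * PV_t at t = 5.0000: 109.753852
  t * PV_t at t = 5.5000: 117.212852
  t * PV_t at t = 6.0000: 124.144239
  t * PV_t at t = 6.5000: 130.572419
  t * PV_t at t = 7.0000: 4764.345468
Macaulay duration D = (sum_t t * PV_t) / P = 5797.650116 / 994.351963 = 5.830581


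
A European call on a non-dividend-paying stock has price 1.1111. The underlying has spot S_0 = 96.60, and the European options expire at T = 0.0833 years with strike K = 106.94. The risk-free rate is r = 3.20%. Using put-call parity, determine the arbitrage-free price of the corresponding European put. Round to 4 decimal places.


Answer: Put price = 11.1664

Derivation:
Put-call parity: C - P = S_0 * exp(-qT) - K * exp(-rT).
S_0 * exp(-qT) = 96.6000 * 1.00000000 = 96.60000000
K * exp(-rT) = 106.9400 * 0.99733795 = 106.65532033
P = C - S*exp(-qT) + K*exp(-rT)
P = 1.1111 - 96.60000000 + 106.65532033 = 11.1664


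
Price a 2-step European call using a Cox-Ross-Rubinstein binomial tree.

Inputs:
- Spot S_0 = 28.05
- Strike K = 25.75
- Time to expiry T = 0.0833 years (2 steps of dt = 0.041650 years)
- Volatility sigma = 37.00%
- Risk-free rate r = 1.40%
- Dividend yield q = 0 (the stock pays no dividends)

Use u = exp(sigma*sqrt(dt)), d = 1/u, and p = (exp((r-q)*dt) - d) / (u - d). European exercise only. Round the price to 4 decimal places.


Answer: Price = V(0,0) = 2.7623

Derivation:
dt = T/N = 0.041650
u = exp(sigma*sqrt(dt)) = 1.078435; d = 1/u = 0.927270
p = (exp((r-q)*dt) - d) / (u - d) = 0.484990
Discount per step: exp(-r*dt) = 0.999417
Stock lattice S(k, i) with i counting down-moves:
  k=0: S(0,0) = 28.0500
  k=1: S(1,0) = 30.2501; S(1,1) = 26.0099
  k=2: S(2,0) = 32.6228; S(2,1) = 28.0500; S(2,2) = 24.1182
Terminal payoffs V(N, i) = max(S_T - K, 0):
  V(2,0) = 6.872763; V(2,1) = 2.300000; V(2,2) = 0.000000
Backward induction: V(k, i) = exp(-r*dt) * [p * V(k+1, i) + (1-p) * V(k+1, i+1)].
  V(1,0) = exp(-r*dt) * [p*6.872763 + (1-p)*2.300000] = 4.515110
  V(1,1) = exp(-r*dt) * [p*2.300000 + (1-p)*0.000000] = 1.114826
  V(0,0) = exp(-r*dt) * [p*4.515110 + (1-p)*1.114826] = 2.762318


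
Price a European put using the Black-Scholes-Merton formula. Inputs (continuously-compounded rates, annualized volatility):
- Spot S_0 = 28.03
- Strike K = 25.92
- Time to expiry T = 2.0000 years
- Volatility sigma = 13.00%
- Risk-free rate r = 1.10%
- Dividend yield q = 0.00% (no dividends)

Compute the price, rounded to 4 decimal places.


d1 = (ln(S/K) + (r - q + 0.5*sigma^2) * T) / (sigma * sqrt(T)) = 0.63726907
d2 = d1 - sigma * sqrt(T) = 0.45342131
exp(-rT) = 0.97824024; exp(-qT) = 1.00000000
P = K * exp(-rT) * N(-d2) - S_0 * exp(-qT) * N(-d1)
N(-d1) = 0.26197480; N(-d2) = 0.32512270
P = 25.9200 * 0.97824024 * 0.32512270 - 28.0300 * 1.00000000 * 0.26197480 = 0.9007

Answer: Price = 0.9007


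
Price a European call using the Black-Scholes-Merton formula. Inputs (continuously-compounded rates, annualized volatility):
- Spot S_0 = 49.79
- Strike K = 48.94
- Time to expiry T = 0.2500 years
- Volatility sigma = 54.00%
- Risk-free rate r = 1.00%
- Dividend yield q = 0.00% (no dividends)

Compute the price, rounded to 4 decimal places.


d1 = (ln(S/K) + (r - q + 0.5*sigma^2) * T) / (sigma * sqrt(T)) = 0.20803371
d2 = d1 - sigma * sqrt(T) = -0.06196629
exp(-rT) = 0.99750312; exp(-qT) = 1.00000000
C = S_0 * exp(-qT) * N(d1) - K * exp(-rT) * N(d2)
N(d1) = 0.58239868; N(d2) = 0.47529484
C = 49.7900 * 1.00000000 * 0.58239868 - 48.9400 * 0.99750312 * 0.47529484 = 5.7948

Answer: Price = 5.7948


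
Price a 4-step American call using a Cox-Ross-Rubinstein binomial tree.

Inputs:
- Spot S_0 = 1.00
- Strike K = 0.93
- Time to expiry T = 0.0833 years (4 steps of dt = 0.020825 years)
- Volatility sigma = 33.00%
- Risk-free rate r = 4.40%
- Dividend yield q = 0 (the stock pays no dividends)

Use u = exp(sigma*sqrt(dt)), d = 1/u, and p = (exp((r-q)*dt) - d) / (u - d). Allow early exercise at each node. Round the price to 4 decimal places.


dt = T/N = 0.020825
u = exp(sigma*sqrt(dt)) = 1.048774; d = 1/u = 0.953494
p = (exp((r-q)*dt) - d) / (u - d) = 0.497718
Discount per step: exp(-r*dt) = 0.999084
Stock lattice S(k, i) with i counting down-moves:
  k=0: S(0,0) = 1.0000
  k=1: S(1,0) = 1.0488; S(1,1) = 0.9535
  k=2: S(2,0) = 1.0999; S(2,1) = 1.0000; S(2,2) = 0.9092
  k=3: S(3,0) = 1.1536; S(3,1) = 1.0488; S(3,2) = 0.9535; S(3,3) = 0.8669
  k=4: S(4,0) = 1.2098; S(4,1) = 1.0999; S(4,2) = 1.0000; S(4,3) = 0.9092; S(4,4) = 0.8266
Terminal payoffs V(N, i) = max(S_T - K, 0):
  V(4,0) = 0.279839; V(4,1) = 0.169927; V(4,2) = 0.070000; V(4,3) = 0.000000; V(4,4) = 0.000000
Backward induction: V(k, i) = exp(-r*dt) * [p * V(k+1, i) + (1-p) * V(k+1, i+1)]; then take max(V_cont, immediate exercise) for American.
  V(3,0) = exp(-r*dt) * [p*0.279839 + (1-p)*0.169927] = 0.224427; exercise = 0.223575; V(3,0) = max -> 0.224427
  V(3,1) = exp(-r*dt) * [p*0.169927 + (1-p)*0.070000] = 0.119626; exercise = 0.118774; V(3,1) = max -> 0.119626
  V(3,2) = exp(-r*dt) * [p*0.070000 + (1-p)*0.000000] = 0.034808; exercise = 0.023494; V(3,2) = max -> 0.034808
  V(3,3) = exp(-r*dt) * [p*0.000000 + (1-p)*0.000000] = 0.000000; exercise = 0.000000; V(3,3) = max -> 0.000000
  V(2,0) = exp(-r*dt) * [p*0.224427 + (1-p)*0.119626] = 0.171630; exercise = 0.169927; V(2,0) = max -> 0.171630
  V(2,1) = exp(-r*dt) * [p*0.119626 + (1-p)*0.034808] = 0.076953; exercise = 0.070000; V(2,1) = max -> 0.076953
  V(2,2) = exp(-r*dt) * [p*0.034808 + (1-p)*0.000000] = 0.017309; exercise = 0.000000; V(2,2) = max -> 0.017309
  V(1,0) = exp(-r*dt) * [p*0.171630 + (1-p)*0.076953] = 0.123962; exercise = 0.118774; V(1,0) = max -> 0.123962
  V(1,1) = exp(-r*dt) * [p*0.076953 + (1-p)*0.017309] = 0.046952; exercise = 0.023494; V(1,1) = max -> 0.046952
  V(0,0) = exp(-r*dt) * [p*0.123962 + (1-p)*0.046952] = 0.085203; exercise = 0.070000; V(0,0) = max -> 0.085203

Answer: Price = V(0,0) = 0.0852


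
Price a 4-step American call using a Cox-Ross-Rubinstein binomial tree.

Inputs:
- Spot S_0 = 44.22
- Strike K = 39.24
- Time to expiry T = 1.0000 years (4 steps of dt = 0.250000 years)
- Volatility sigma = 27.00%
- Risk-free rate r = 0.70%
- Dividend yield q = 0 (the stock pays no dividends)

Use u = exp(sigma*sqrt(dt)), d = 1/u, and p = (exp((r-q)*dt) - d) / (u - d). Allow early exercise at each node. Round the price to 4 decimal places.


Answer: Price = V(0,0) = 7.7964

Derivation:
dt = T/N = 0.250000
u = exp(sigma*sqrt(dt)) = 1.144537; d = 1/u = 0.873716
p = (exp((r-q)*dt) - d) / (u - d) = 0.472769
Discount per step: exp(-r*dt) = 0.998252
Stock lattice S(k, i) with i counting down-moves:
  k=0: S(0,0) = 44.2200
  k=1: S(1,0) = 50.6114; S(1,1) = 38.6357
  k=2: S(2,0) = 57.9266; S(2,1) = 44.2200; S(2,2) = 33.7566
  k=3: S(3,0) = 66.2992; S(3,1) = 50.6114; S(3,2) = 38.6357; S(3,3) = 29.4937
  k=4: S(4,0) = 75.8818; S(4,1) = 57.9266; S(4,2) = 44.2200; S(4,3) = 33.7566; S(4,4) = 25.7691
Terminal payoffs V(N, i) = max(S_T - K, 0):
  V(4,0) = 36.641823; V(4,1) = 18.686628; V(4,2) = 4.980000; V(4,3) = 0.000000; V(4,4) = 0.000000
Backward induction: V(k, i) = exp(-r*dt) * [p * V(k+1, i) + (1-p) * V(k+1, i+1)]; then take max(V_cont, immediate exercise) for American.
  V(3,0) = exp(-r*dt) * [p*36.641823 + (1-p)*18.686628] = 27.127767; exercise = 27.059157; V(3,0) = max -> 27.127767
  V(3,1) = exp(-r*dt) * [p*18.686628 + (1-p)*4.980000] = 11.440027; exercise = 11.371417; V(3,1) = max -> 11.440027
  V(3,2) = exp(-r*dt) * [p*4.980000 + (1-p)*0.000000] = 2.350271; exercise = 0.000000; V(3,2) = max -> 2.350271
  V(3,3) = exp(-r*dt) * [p*0.000000 + (1-p)*0.000000] = 0.000000; exercise = 0.000000; V(3,3) = max -> 0.000000
  V(2,0) = exp(-r*dt) * [p*27.127767 + (1-p)*11.440027] = 18.823728; exercise = 18.686628; V(2,0) = max -> 18.823728
  V(2,1) = exp(-r*dt) * [p*11.440027 + (1-p)*2.350271] = 6.636000; exercise = 4.980000; V(2,1) = max -> 6.636000
  V(2,2) = exp(-r*dt) * [p*2.350271 + (1-p)*0.000000] = 1.109192; exercise = 0.000000; V(2,2) = max -> 1.109192
  V(1,0) = exp(-r*dt) * [p*18.823728 + (1-p)*6.636000] = 12.376298; exercise = 11.371417; V(1,0) = max -> 12.376298
  V(1,1) = exp(-r*dt) * [p*6.636000 + (1-p)*1.109192] = 3.715585; exercise = 0.000000; V(1,1) = max -> 3.715585
  V(0,0) = exp(-r*dt) * [p*12.376298 + (1-p)*3.715585] = 7.796443; exercise = 4.980000; V(0,0) = max -> 7.796443


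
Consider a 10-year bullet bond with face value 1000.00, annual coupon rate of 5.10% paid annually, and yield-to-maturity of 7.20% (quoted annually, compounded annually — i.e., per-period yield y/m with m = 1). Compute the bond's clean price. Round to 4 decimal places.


Coupon per period c = face * coupon_rate / m = 51.000000
Periods per year m = 1; per-period yield y/m = 0.072000
Number of cashflows N = 10
Cashflows (t years, CF_t, discount factor 1/(1+y/m)^(m*t), PV):
  t = 1.0000: CF_t = 51.000000, DF = 0.932836, PV = 47.574627
  t = 2.0000: CF_t = 51.000000, DF = 0.870183, PV = 44.379316
  t = 3.0000: CF_t = 51.000000, DF = 0.811738, PV = 41.398616
  t = 4.0000: CF_t = 51.000000, DF = 0.757218, PV = 38.618112
  t = 5.0000: CF_t = 51.000000, DF = 0.706360, PV = 36.024358
  t = 6.0000: CF_t = 51.000000, DF = 0.658918, PV = 33.604812
  t = 7.0000: CF_t = 51.000000, DF = 0.614662, PV = 31.347772
  t = 8.0000: CF_t = 51.000000, DF = 0.573379, PV = 29.242325
  t = 9.0000: CF_t = 51.000000, DF = 0.534868, PV = 27.278288
  t = 10.0000: CF_t = 1051.000000, DF = 0.498944, PV = 524.390557
Price P = sum_t PV_t = 853.858781

Answer: Price = 853.8588


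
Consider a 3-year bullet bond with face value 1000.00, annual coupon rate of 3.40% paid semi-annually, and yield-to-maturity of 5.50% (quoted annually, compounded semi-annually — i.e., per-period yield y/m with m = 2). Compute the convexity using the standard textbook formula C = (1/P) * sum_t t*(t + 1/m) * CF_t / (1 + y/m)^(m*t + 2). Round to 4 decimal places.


Answer: Convexity = 9.3865

Derivation:
Coupon per period c = face * coupon_rate / m = 17.000000
Periods per year m = 2; per-period yield y/m = 0.027500
Number of cashflows N = 6
Cashflows (t years, CF_t, discount factor 1/(1+y/m)^(m*t), PV):
  t = 0.5000: CF_t = 17.000000, DF = 0.973236, PV = 16.545012
  t = 1.0000: CF_t = 17.000000, DF = 0.947188, PV = 16.102202
  t = 1.5000: CF_t = 17.000000, DF = 0.921838, PV = 15.671242
  t = 2.0000: CF_t = 17.000000, DF = 0.897166, PV = 15.251817
  t = 2.5000: CF_t = 17.000000, DF = 0.873154, PV = 14.843618
  t = 3.0000: CF_t = 1017.000000, DF = 0.849785, PV = 864.231257
Price P = sum_t PV_t = 942.645149
Convexity numerator sum_t t*(t + 1/m) * CF_t / (1+y/m)^(m*t + 2):
  t = 0.5000: term = 7.835621
  t = 1.0000: term = 22.877726
  t = 1.5000: term = 44.530854
  t = 2.0000: term = 72.231718
  t = 2.5000: term = 105.447763
  t = 3.0000: term = 8595.192498
Convexity = (1/P) * sum = 8848.116180 / 942.645149 = 9.386476


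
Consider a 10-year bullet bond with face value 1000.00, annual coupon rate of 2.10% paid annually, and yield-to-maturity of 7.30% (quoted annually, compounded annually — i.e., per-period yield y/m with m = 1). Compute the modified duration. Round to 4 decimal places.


Answer: Modified duration = 8.2439

Derivation:
Coupon per period c = face * coupon_rate / m = 21.000000
Periods per year m = 1; per-period yield y/m = 0.073000
Number of cashflows N = 10
Cashflows (t years, CF_t, discount factor 1/(1+y/m)^(m*t), PV):
  t = 1.0000: CF_t = 21.000000, DF = 0.931966, PV = 19.571295
  t = 2.0000: CF_t = 21.000000, DF = 0.868561, PV = 18.239791
  t = 3.0000: CF_t = 21.000000, DF = 0.809470, PV = 16.998873
  t = 4.0000: CF_t = 21.000000, DF = 0.754399, PV = 15.842379
  t = 5.0000: CF_t = 21.000000, DF = 0.703075, PV = 14.764566
  t = 6.0000: CF_t = 21.000000, DF = 0.655242, PV = 13.760080
  t = 7.0000: CF_t = 21.000000, DF = 0.610663, PV = 12.823933
  t = 8.0000: CF_t = 21.000000, DF = 0.569118, PV = 11.951475
  t = 9.0000: CF_t = 21.000000, DF = 0.530399, PV = 11.138374
  t = 10.0000: CF_t = 1021.000000, DF = 0.494314, PV = 504.694442
Price P = sum_t PV_t = 639.785209
First compute Macaulay numerator sum_t t * PV_t:
  t * PV_t at t = 1.0000: 19.571295
  t * PV_t at t = 2.0000: 36.479581
  t * PV_t at t = 3.0000: 50.996619
  t * PV_t at t = 4.0000: 63.369517
  t * PV_t at t = 5.0000: 73.822830
  t * PV_t at t = 6.0000: 82.560481
  t * PV_t at t = 7.0000: 89.767531
  t * PV_t at t = 8.0000: 95.611803
  t * PV_t at t = 9.0000: 100.245366
  t * PV_t at t = 10.0000: 5046.944424
Macaulay duration D = 5659.369448 / 639.785209 = 8.845733
Modified duration = D / (1 + y/m) = 8.845733 / (1 + 0.073000) = 8.243927


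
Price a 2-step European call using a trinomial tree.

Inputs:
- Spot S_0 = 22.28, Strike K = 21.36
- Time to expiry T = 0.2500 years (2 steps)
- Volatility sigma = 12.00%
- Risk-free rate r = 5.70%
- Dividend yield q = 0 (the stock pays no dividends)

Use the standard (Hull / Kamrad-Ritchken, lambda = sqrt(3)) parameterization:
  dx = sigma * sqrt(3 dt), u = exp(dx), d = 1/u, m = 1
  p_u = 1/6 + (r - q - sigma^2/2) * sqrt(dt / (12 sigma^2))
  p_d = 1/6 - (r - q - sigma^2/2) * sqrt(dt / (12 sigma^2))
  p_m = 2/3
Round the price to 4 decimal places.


dt = T/N = 0.125000; dx = sigma*sqrt(3*dt) = 0.073485
u = exp(dx) = 1.076252; d = 1/u = 0.929150
p_u = 0.209022, p_m = 0.666667, p_d = 0.124311
Discount per step: exp(-r*dt) = 0.992900
Stock lattice S(k, j) with j the centered position index:
  k=0: S(0,+0) = 22.2800
  k=1: S(1,-1) = 20.7015; S(1,+0) = 22.2800; S(1,+1) = 23.9789
  k=2: S(2,-2) = 19.2348; S(2,-1) = 20.7015; S(2,+0) = 22.2800; S(2,+1) = 23.9789; S(2,+2) = 25.8073
Terminal payoffs V(N, j) = max(S_T - K, 0):
  V(2,-2) = 0.000000; V(2,-1) = 0.000000; V(2,+0) = 0.920000; V(2,+1) = 2.618896; V(2,+2) = 4.447336
Backward induction: V(k, j) = exp(-r*dt) * [p_u * V(k+1, j+1) + p_m * V(k+1, j) + p_d * V(k+1, j-1)]
  V(1,-1) = exp(-r*dt) * [p_u*0.920000 + p_m*0.000000 + p_d*0.000000] = 0.190935
  V(1,+0) = exp(-r*dt) * [p_u*2.618896 + p_m*0.920000 + p_d*0.000000] = 1.152500
  V(1,+1) = exp(-r*dt) * [p_u*4.447336 + p_m*2.618896 + p_d*0.920000] = 2.770082
  V(0,+0) = exp(-r*dt) * [p_u*2.770082 + p_m*1.152500 + p_d*0.190935] = 1.361344

Answer: Price = V(0,0) = 1.3613


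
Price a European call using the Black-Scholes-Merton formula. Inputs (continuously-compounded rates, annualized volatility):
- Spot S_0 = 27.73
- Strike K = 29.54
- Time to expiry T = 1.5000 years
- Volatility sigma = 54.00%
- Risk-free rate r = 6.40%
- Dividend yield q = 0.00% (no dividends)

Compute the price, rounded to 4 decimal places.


Answer: Price = 7.5248

Derivation:
d1 = (ln(S/K) + (r - q + 0.5*sigma^2) * T) / (sigma * sqrt(T)) = 0.38022973
d2 = d1 - sigma * sqrt(T) = -0.28113250
exp(-rT) = 0.90846402; exp(-qT) = 1.00000000
C = S_0 * exp(-qT) * N(d1) - K * exp(-rT) * N(d2)
N(d1) = 0.64811255; N(d2) = 0.38930439
C = 27.7300 * 1.00000000 * 0.64811255 - 29.5400 * 0.90846402 * 0.38930439 = 7.5248


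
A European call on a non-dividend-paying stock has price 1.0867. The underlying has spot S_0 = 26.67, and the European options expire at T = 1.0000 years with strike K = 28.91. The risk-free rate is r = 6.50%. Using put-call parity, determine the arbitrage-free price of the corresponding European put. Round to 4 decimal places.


Put-call parity: C - P = S_0 * exp(-qT) - K * exp(-rT).
S_0 * exp(-qT) = 26.6700 * 1.00000000 = 26.67000000
K * exp(-rT) = 28.9100 * 0.93706746 = 27.09062037
P = C - S*exp(-qT) + K*exp(-rT)
P = 1.0867 - 26.67000000 + 27.09062037 = 1.5073

Answer: Put price = 1.5073


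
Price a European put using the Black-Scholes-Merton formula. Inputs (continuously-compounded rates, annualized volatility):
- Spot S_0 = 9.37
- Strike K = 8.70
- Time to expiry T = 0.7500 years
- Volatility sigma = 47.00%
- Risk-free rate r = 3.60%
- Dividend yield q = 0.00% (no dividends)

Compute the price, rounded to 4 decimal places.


d1 = (ln(S/K) + (r - q + 0.5*sigma^2) * T) / (sigma * sqrt(T)) = 0.45212071
d2 = d1 - sigma * sqrt(T) = 0.04508877
exp(-rT) = 0.97336124; exp(-qT) = 1.00000000
P = K * exp(-rT) * N(-d2) - S_0 * exp(-qT) * N(-d1)
N(-d1) = 0.32559101; N(-d2) = 0.48201828
P = 8.7000 * 0.97336124 * 0.48201828 - 9.3700 * 1.00000000 * 0.32559101 = 1.0311

Answer: Price = 1.0311


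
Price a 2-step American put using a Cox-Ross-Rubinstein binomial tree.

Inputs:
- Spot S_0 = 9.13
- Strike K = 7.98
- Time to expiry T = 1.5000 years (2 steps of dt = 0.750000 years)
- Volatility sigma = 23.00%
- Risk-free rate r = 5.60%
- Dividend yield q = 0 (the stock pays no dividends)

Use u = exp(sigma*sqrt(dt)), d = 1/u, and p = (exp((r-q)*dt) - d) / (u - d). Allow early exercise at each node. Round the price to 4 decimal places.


dt = T/N = 0.750000
u = exp(sigma*sqrt(dt)) = 1.220409; d = 1/u = 0.819398
p = (exp((r-q)*dt) - d) / (u - d) = 0.557333
Discount per step: exp(-r*dt) = 0.958870
Stock lattice S(k, i) with i counting down-moves:
  k=0: S(0,0) = 9.1300
  k=1: S(1,0) = 11.1423; S(1,1) = 7.4811
  k=2: S(2,0) = 13.5982; S(2,1) = 9.1300; S(2,2) = 6.1300
Terminal payoffs V(N, i) = max(K - S_T, 0):
  V(2,0) = 0.000000; V(2,1) = 0.000000; V(2,2) = 1.850005
Backward induction: V(k, i) = exp(-r*dt) * [p * V(k+1, i) + (1-p) * V(k+1, i+1)]; then take max(V_cont, immediate exercise) for American.
  V(1,0) = exp(-r*dt) * [p*0.000000 + (1-p)*0.000000] = 0.000000; exercise = 0.000000; V(1,0) = max -> 0.000000
  V(1,1) = exp(-r*dt) * [p*0.000000 + (1-p)*1.850005] = 0.785252; exercise = 0.498900; V(1,1) = max -> 0.785252
  V(0,0) = exp(-r*dt) * [p*0.000000 + (1-p)*0.785252] = 0.333308; exercise = 0.000000; V(0,0) = max -> 0.333308

Answer: Price = V(0,0) = 0.3333


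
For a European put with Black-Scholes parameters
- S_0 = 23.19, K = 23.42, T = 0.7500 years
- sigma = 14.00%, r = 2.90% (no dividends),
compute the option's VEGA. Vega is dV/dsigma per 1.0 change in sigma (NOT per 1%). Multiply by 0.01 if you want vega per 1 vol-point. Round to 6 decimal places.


Answer: Vega = 7.911857

Derivation:
d1 = 0.1586129082; d2 = 0.0373693516
phi(d1) = 0.3939554053; exp(-qT) = 1.0000000000; exp(-rT) = 0.9784848257
Vega = S * exp(-qT) * phi(d1) * sqrt(T) = 23.1900 * 1.0000000000 * 0.3939554053 * 0.8660254038 = 7.911857


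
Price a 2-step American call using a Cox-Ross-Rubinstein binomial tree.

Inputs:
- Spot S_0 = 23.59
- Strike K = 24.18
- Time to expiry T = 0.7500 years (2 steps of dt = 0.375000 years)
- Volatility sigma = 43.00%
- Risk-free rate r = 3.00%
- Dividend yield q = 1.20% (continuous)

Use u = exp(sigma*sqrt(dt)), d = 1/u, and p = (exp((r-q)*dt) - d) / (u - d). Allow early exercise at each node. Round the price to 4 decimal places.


dt = T/N = 0.375000
u = exp(sigma*sqrt(dt)) = 1.301243; d = 1/u = 0.768496
p = (exp((r-q)*dt) - d) / (u - d) = 0.447261
Discount per step: exp(-r*dt) = 0.988813
Stock lattice S(k, i) with i counting down-moves:
  k=0: S(0,0) = 23.5900
  k=1: S(1,0) = 30.6963; S(1,1) = 18.1288
  k=2: S(2,0) = 39.9434; S(2,1) = 23.5900; S(2,2) = 13.9319
Terminal payoffs V(N, i) = max(S_T - K, 0):
  V(2,0) = 15.763389; V(2,1) = 0.000000; V(2,2) = 0.000000
Backward induction: V(k, i) = exp(-r*dt) * [p * V(k+1, i) + (1-p) * V(k+1, i+1)]; then take max(V_cont, immediate exercise) for American.
  V(1,0) = exp(-r*dt) * [p*15.763389 + (1-p)*0.000000] = 6.971473; exercise = 6.516328; V(1,0) = max -> 6.971473
  V(1,1) = exp(-r*dt) * [p*0.000000 + (1-p)*0.000000] = 0.000000; exercise = 0.000000; V(1,1) = max -> 0.000000
  V(0,0) = exp(-r*dt) * [p*6.971473 + (1-p)*0.000000] = 3.083185; exercise = 0.000000; V(0,0) = max -> 3.083185

Answer: Price = V(0,0) = 3.0832


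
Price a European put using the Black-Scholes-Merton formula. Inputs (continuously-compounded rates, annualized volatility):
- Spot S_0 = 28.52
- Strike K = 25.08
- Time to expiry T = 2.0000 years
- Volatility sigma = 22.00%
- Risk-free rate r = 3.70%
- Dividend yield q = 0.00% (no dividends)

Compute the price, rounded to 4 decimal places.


Answer: Price = 1.2356

Derivation:
d1 = (ln(S/K) + (r - q + 0.5*sigma^2) * T) / (sigma * sqrt(T)) = 0.80653525
d2 = d1 - sigma * sqrt(T) = 0.49540827
exp(-rT) = 0.92867169; exp(-qT) = 1.00000000
P = K * exp(-rT) * N(-d2) - S_0 * exp(-qT) * N(-d1)
N(-d1) = 0.20996715; N(-d2) = 0.31015598
P = 25.0800 * 0.92867169 * 0.31015598 - 28.5200 * 1.00000000 * 0.20996715 = 1.2356


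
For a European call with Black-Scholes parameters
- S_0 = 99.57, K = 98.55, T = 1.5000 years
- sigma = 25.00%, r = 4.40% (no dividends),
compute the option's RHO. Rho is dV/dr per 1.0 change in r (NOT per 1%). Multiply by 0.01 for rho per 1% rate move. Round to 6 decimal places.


d1 = 0.4022776782; d2 = 0.0960914603
phi(d1) = 0.3679338184; exp(-qT) = 1.0000000000; exp(-rT) = 0.9361308643
N(d2) = 0.5382760332
Rho = K*T*exp(-rT)*N(d2) = 98.5500 * 1.5000 * 0.9361308643 * 0.5382760332 = 74.488546

Answer: Rho = 74.488546


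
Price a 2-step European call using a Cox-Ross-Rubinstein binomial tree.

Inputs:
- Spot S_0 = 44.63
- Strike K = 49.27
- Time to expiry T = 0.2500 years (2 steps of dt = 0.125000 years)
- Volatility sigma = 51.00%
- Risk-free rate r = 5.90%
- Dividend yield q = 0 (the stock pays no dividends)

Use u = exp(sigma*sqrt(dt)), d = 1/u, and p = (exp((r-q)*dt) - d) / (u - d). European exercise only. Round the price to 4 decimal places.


Answer: Price = V(0,0) = 3.2832

Derivation:
dt = T/N = 0.125000
u = exp(sigma*sqrt(dt)) = 1.197591; d = 1/u = 0.835009
p = (exp((r-q)*dt) - d) / (u - d) = 0.475459
Discount per step: exp(-r*dt) = 0.992652
Stock lattice S(k, i) with i counting down-moves:
  k=0: S(0,0) = 44.6300
  k=1: S(1,0) = 53.4485; S(1,1) = 37.2665
  k=2: S(2,0) = 64.0095; S(2,1) = 44.6300; S(2,2) = 31.1179
Terminal payoffs V(N, i) = max(S_T - K, 0):
  V(2,0) = 14.739451; V(2,1) = 0.000000; V(2,2) = 0.000000
Backward induction: V(k, i) = exp(-r*dt) * [p * V(k+1, i) + (1-p) * V(k+1, i+1)].
  V(1,0) = exp(-r*dt) * [p*14.739451 + (1-p)*0.000000] = 6.956512
  V(1,1) = exp(-r*dt) * [p*0.000000 + (1-p)*0.000000] = 0.000000
  V(0,0) = exp(-r*dt) * [p*6.956512 + (1-p)*0.000000] = 3.283234


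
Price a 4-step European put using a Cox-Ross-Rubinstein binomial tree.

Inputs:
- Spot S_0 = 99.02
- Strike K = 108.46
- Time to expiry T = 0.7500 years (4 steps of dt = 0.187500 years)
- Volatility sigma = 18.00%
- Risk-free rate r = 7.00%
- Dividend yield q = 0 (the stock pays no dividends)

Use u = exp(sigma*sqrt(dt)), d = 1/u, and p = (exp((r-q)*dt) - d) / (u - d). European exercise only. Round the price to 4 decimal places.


Answer: Price = V(0,0) = 8.6504

Derivation:
dt = T/N = 0.187500
u = exp(sigma*sqrt(dt)) = 1.081060; d = 1/u = 0.925018
p = (exp((r-q)*dt) - d) / (u - d) = 0.565190
Discount per step: exp(-r*dt) = 0.986961
Stock lattice S(k, i) with i counting down-moves:
  k=0: S(0,0) = 99.0200
  k=1: S(1,0) = 107.0466; S(1,1) = 91.5953
  k=2: S(2,0) = 115.7238; S(2,1) = 99.0200; S(2,2) = 84.7273
  k=3: S(3,0) = 125.1044; S(3,1) = 107.0466; S(3,2) = 91.5953; S(3,3) = 78.3742
  k=4: S(4,0) = 135.2454; S(4,1) = 115.7238; S(4,2) = 99.0200; S(4,3) = 84.7273; S(4,4) = 72.4975
Terminal payoffs V(N, i) = max(K - S_T, 0):
  V(4,0) = 0.000000; V(4,1) = 0.000000; V(4,2) = 9.440000; V(4,3) = 23.732750; V(4,4) = 35.962455
Backward induction: V(k, i) = exp(-r*dt) * [p * V(k+1, i) + (1-p) * V(k+1, i+1)].
  V(3,0) = exp(-r*dt) * [p*0.000000 + (1-p)*0.000000] = 0.000000
  V(3,1) = exp(-r*dt) * [p*0.000000 + (1-p)*9.440000] = 4.051082
  V(3,2) = exp(-r*dt) * [p*9.440000 + (1-p)*23.732750] = 15.450500
  V(3,3) = exp(-r*dt) * [p*23.732750 + (1-p)*35.962455] = 28.671548
  V(2,0) = exp(-r*dt) * [p*0.000000 + (1-p)*4.051082] = 1.738481
  V(2,1) = exp(-r*dt) * [p*4.051082 + (1-p)*15.450500] = 8.890205
  V(2,2) = exp(-r*dt) * [p*15.450500 + (1-p)*28.671548] = 20.922718
  V(1,0) = exp(-r*dt) * [p*1.738481 + (1-p)*8.890205] = 4.784903
  V(1,1) = exp(-r*dt) * [p*8.890205 + (1-p)*20.922718] = 13.937916
  V(0,0) = exp(-r*dt) * [p*4.784903 + (1-p)*13.937916] = 8.650436


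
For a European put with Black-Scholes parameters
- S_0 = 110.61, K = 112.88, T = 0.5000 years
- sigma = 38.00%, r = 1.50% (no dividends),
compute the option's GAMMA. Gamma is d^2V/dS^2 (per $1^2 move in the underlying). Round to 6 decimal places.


d1 = 0.0866585165; d2 = -0.1820420604
phi(d1) = 0.3974471211; exp(-qT) = 1.0000000000; exp(-rT) = 0.9925280548
Gamma = exp(-qT) * phi(d1) / (S * sigma * sqrt(T)) = 1.0000000000 * 0.3974471211 / (110.6100 * 0.3800 * 0.7071067812) = 0.013373

Answer: Gamma = 0.013373


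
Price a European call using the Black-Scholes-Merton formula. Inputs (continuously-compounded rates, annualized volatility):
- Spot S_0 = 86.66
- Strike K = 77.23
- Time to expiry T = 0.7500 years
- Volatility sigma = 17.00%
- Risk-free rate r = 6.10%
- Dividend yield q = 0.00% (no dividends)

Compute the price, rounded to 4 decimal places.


Answer: Price = 13.7008

Derivation:
d1 = (ln(S/K) + (r - q + 0.5*sigma^2) * T) / (sigma * sqrt(T)) = 1.16687199
d2 = d1 - sigma * sqrt(T) = 1.01964767
exp(-rT) = 0.95528075; exp(-qT) = 1.00000000
C = S_0 * exp(-qT) * N(d1) - K * exp(-rT) * N(d2)
N(d1) = 0.87836897; N(d2) = 0.84605221
C = 86.6600 * 1.00000000 * 0.87836897 - 77.2300 * 0.95528075 * 0.84605221 = 13.7008


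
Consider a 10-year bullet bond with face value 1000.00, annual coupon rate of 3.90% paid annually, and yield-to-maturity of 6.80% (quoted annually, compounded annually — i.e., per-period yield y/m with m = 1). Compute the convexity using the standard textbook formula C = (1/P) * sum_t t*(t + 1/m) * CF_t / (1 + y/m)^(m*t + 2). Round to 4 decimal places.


Coupon per period c = face * coupon_rate / m = 39.000000
Periods per year m = 1; per-period yield y/m = 0.068000
Number of cashflows N = 10
Cashflows (t years, CF_t, discount factor 1/(1+y/m)^(m*t), PV):
  t = 1.0000: CF_t = 39.000000, DF = 0.936330, PV = 36.516854
  t = 2.0000: CF_t = 39.000000, DF = 0.876713, PV = 34.191811
  t = 3.0000: CF_t = 39.000000, DF = 0.820892, PV = 32.014804
  t = 4.0000: CF_t = 39.000000, DF = 0.768626, PV = 29.976408
  t = 5.0000: CF_t = 39.000000, DF = 0.719687, PV = 28.067798
  t = 6.0000: CF_t = 39.000000, DF = 0.673864, PV = 26.280710
  t = 7.0000: CF_t = 39.000000, DF = 0.630959, PV = 24.607406
  t = 8.0000: CF_t = 39.000000, DF = 0.590786, PV = 23.040643
  t = 9.0000: CF_t = 39.000000, DF = 0.553170, PV = 21.573635
  t = 10.0000: CF_t = 1039.000000, DF = 0.517950, PV = 538.149599
Price P = sum_t PV_t = 794.419668
Convexity numerator sum_t t*(t + 1/m) * CF_t / (1+y/m)^(m*t + 2):
  t = 1.0000: term = 64.029608
  t = 2.0000: term = 179.858450
  t = 3.0000: term = 336.813577
  t = 4.0000: term = 525.614196
  t = 5.0000: term = 738.222186
  t = 6.0000: term = 967.706985
  t = 7.0000: term = 1208.123577
  t = 8.0000: term = 1454.402380
  t = 9.0000: term = 1702.249976
  t = 10.0000: term = 51898.308154
Convexity = (1/P) * sum = 59075.329090 / 794.419668 = 74.362873

Answer: Convexity = 74.3629
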